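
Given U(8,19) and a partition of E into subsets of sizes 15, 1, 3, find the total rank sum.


r(Ai) = min(|Ai|, 8) for each part.
Sum = min(15,8) + min(1,8) + min(3,8)
    = 8 + 1 + 3
    = 12.

12


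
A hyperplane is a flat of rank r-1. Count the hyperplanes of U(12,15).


Hyperplanes of U(12,15) are flats of rank 11.
In a uniform matroid, these are exactly the (11)-element subsets.
Count = C(15,11) = 15! / (11! * 4!) = 1365.

1365


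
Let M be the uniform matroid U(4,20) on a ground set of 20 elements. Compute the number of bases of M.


Bases of U(4,20) are all 4-element subsets of the 20-element ground set.
Number of bases = C(20,4).
C(20,4) = 20! / (4! * 16!) = 4845.

4845


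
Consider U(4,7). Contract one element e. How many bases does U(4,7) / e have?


Contracting e from U(4,7) gives U(3,6).
Bases of U(3,6) = C(6,3) = (6 * 5 * 4) / (1 * 2 * 3) = 20.

20


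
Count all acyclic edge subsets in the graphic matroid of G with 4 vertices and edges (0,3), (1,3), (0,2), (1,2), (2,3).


An independent set in a graphic matroid is an acyclic edge subset.
G has 4 vertices and 5 edges.
Enumerate all 2^5 = 32 subsets, checking for acyclicity.
Total independent sets = 24.

24


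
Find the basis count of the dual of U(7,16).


The dual of U(r,n) is U(n-r, n) = U(9,16).
Bases of U(9,16) are all (9)-element subsets.
|B(M*)| = C(16,9) = 11440.

11440


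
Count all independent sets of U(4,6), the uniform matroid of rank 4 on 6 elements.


Independent sets of U(4,6) are all subsets of size <= 4.
Count = (6 choose 0) + (6 choose 1) + (6 choose 2) + (6 choose 3) + (6 choose 4)
     = 1 + 6 + 15 + 20 + 15
     = 57.

57


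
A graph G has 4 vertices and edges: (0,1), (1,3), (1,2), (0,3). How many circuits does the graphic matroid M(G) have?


A circuit in a graphic matroid = edge set of a simple cycle.
G has 4 vertices and 4 edges.
Enumerating all minimal edge subsets forming cycles...
Total circuits found: 1.

1


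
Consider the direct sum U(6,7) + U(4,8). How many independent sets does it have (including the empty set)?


For a direct sum, |I(M1+M2)| = |I(M1)| * |I(M2)|.
|I(U(6,7))| = sum C(7,k) for k=0..6 = 127.
|I(U(4,8))| = sum C(8,k) for k=0..4 = 163.
Total = 127 * 163 = 20701.

20701


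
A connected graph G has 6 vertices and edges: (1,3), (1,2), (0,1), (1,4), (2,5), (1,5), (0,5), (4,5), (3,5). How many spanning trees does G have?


By Kirchhoff's matrix tree theorem, the number of spanning trees equals
the determinant of any cofactor of the Laplacian matrix L.
G has 6 vertices and 9 edges.
Computing the (5 x 5) cofactor determinant gives 48.

48


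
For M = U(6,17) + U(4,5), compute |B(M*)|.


(M1+M2)* = M1* + M2*.
M1* = U(11,17), bases: C(17,11) = 12376.
M2* = U(1,5), bases: C(5,1) = 5.
|B(M*)| = 12376 * 5 = 61880.

61880


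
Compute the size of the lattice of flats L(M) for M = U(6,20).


Flats of U(6,20): every subset of size < 6 is a flat, plus E itself.
Count = C(20,0) + C(20,1) + C(20,2) + C(20,3) + C(20,4) + C(20,5) + 1
     = 1 + 20 + 190 + 1140 + 4845 + 15504 + 1
     = 21701.

21701


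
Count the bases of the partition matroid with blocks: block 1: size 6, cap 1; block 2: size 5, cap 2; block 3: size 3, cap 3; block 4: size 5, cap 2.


A basis picks exactly ci elements from block i.
Number of bases = product of C(|Si|, ci).
= C(6,1) * C(5,2) * C(3,3) * C(5,2)
= 6 * 10 * 1 * 10
= 600.

600


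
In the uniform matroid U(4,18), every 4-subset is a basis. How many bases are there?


Bases of U(4,18) are all 4-element subsets of the 18-element ground set.
Number of bases = C(18,4).
C(18,4) = (18 * 17 * 16 * 15) / (1 * 2 * 3 * 4) = 3060.

3060


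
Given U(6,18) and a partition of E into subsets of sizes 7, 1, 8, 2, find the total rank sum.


r(Ai) = min(|Ai|, 6) for each part.
Sum = min(7,6) + min(1,6) + min(8,6) + min(2,6)
    = 6 + 1 + 6 + 2
    = 15.

15


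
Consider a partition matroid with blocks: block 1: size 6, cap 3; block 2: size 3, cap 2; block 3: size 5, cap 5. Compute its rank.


Rank of a partition matroid = sum of min(|Si|, ci) for each block.
= min(6,3) + min(3,2) + min(5,5)
= 3 + 2 + 5
= 10.

10


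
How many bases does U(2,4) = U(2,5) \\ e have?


Deleting e from U(2,5) gives U(2,4) since n > r.
Bases of U(2,4) = C(4,2) = (4 * 3) / (1 * 2) = 6.

6


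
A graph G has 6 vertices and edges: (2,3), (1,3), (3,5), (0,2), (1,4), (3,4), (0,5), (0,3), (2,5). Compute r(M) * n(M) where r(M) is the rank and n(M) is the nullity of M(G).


r(M) = |V| - c = 6 - 1 = 5.
nullity = |E| - r(M) = 9 - 5 = 4.
Product = 5 * 4 = 20.

20


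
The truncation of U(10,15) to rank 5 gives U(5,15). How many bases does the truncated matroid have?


Truncating U(10,15) to rank 5 gives U(5,15).
Bases of U(5,15) are all 5-element subsets of 15 elements.
Number of bases = C(15,5) = 15! / (5! * 10!) = 3003.

3003


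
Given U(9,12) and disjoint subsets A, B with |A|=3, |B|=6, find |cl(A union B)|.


|A union B| = 3 + 6 = 9 (disjoint).
In U(9,12), cl(S) = S if |S| < 9, else cl(S) = E.
Since 9 >= 9, cl(A union B) = E.
|cl(A union B)| = 12.

12


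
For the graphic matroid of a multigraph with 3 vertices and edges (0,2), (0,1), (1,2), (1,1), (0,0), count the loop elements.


In a graphic matroid, a loop is a self-loop edge (u,u) with rank 0.
Examining all 5 edges for self-loops...
Self-loops found: (1,1), (0,0)
Number of loops = 2.

2


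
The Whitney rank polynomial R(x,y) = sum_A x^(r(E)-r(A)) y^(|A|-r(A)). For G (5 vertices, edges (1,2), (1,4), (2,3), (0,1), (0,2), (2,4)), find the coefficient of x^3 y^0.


R(x,y) = sum over A in 2^E of x^(r(E)-r(A)) * y^(|A|-r(A)).
G has 5 vertices, 6 edges. r(E) = 4.
Enumerate all 2^6 = 64 subsets.
Count subsets with r(E)-r(A)=3 and |A|-r(A)=0: 6.

6


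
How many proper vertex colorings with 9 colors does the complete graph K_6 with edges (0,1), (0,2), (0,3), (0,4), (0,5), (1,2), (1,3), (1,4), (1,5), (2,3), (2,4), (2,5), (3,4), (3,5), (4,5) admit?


P(K_6, k) = k(k-1)(k-2)...(k-5).
P(9) = (9) * (8) * (7) * (6) * (5) * (4) = 60480.

60480


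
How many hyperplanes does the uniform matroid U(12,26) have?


Hyperplanes of U(12,26) are flats of rank 11.
In a uniform matroid, these are exactly the (11)-element subsets.
Count = C(26,11) = 26! / (11! * 15!) = 7726160.

7726160


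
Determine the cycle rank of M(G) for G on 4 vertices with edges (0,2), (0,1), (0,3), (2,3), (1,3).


Cycle rank (nullity) = |E| - r(M) = |E| - (|V| - c).
|E| = 5, |V| = 4, c = 1.
Nullity = 5 - (4 - 1) = 5 - 3 = 2.

2


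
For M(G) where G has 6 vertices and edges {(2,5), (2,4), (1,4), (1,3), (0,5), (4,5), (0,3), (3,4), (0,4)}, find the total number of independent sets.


An independent set in a graphic matroid is an acyclic edge subset.
G has 6 vertices and 9 edges.
Enumerate all 2^9 = 512 subsets, checking for acyclicity.
Total independent sets = 280.

280


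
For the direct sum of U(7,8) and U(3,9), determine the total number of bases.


Bases of a direct sum M1 + M2: |B| = |B(M1)| * |B(M2)|.
|B(U(7,8))| = C(8,7) = 8.
|B(U(3,9))| = C(9,3) = 84.
Total bases = 8 * 84 = 672.

672


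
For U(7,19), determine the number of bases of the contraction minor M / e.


Contracting e from U(7,19) gives U(6,18).
Bases of U(6,18) = (18 choose 6) = 18564.

18564


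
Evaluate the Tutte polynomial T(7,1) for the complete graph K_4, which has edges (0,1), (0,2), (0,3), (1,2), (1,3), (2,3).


T(K_4; x,y) = x^3 + 3x^2 + 4xy + 2x + y^3 + 3y^2 + 2y.
Substituting x=7, y=1:
= 343 + 147 + 28 + 14 + 1 + 3 + 2
= 538.

538


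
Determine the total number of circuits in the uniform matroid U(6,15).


In U(6,15), circuits are the (7)-element subsets.
Any set of 7 elements is dependent, and removing any one element gives
an independent set of size 6, so it is a minimal dependent set.
Number of circuits = C(15,7) = 6435.

6435


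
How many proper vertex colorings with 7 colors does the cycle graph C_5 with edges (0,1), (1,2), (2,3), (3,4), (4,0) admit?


P(C_5, k) = (k-1)^5 + (-1)^5*(k-1).
P(7) = (6)^5 - 6
= 7776 - 6 = 7770.

7770


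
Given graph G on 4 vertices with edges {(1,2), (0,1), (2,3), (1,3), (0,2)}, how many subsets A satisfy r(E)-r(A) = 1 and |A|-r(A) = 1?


R(x,y) = sum over A in 2^E of x^(r(E)-r(A)) * y^(|A|-r(A)).
G has 4 vertices, 5 edges. r(E) = 3.
Enumerate all 2^5 = 32 subsets.
Count subsets with r(E)-r(A)=1 and |A|-r(A)=1: 2.

2


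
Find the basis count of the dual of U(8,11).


The dual of U(r,n) is U(n-r, n) = U(3,11).
Bases of U(3,11) are all (3)-element subsets.
|B(M*)| = C(11,3) = (11 * 10 * 9) / (1 * 2 * 3) = 165.

165


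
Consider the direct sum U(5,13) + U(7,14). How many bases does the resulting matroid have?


Bases of a direct sum M1 + M2: |B| = |B(M1)| * |B(M2)|.
|B(U(5,13))| = C(13,5) = 1287.
|B(U(7,14))| = C(14,7) = 3432.
Total bases = 1287 * 3432 = 4416984.

4416984


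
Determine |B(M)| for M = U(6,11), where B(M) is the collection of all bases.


Bases of U(6,11) are all 6-element subsets of the 11-element ground set.
Number of bases = C(11,6).
C(11,6) = 11! / (6! * 5!) = 462.

462


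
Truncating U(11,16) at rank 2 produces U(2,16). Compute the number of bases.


Truncating U(11,16) to rank 2 gives U(2,16).
Bases of U(2,16) are all 2-element subsets of 16 elements.
Number of bases = C(16,2) = 16! / (2! * 14!) = 120.

120


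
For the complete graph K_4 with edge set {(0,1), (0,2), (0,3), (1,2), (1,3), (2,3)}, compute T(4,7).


T(K_4; x,y) = x^3 + 3x^2 + 4xy + 2x + y^3 + 3y^2 + 2y.
Substituting x=4, y=7:
= 64 + 48 + 112 + 8 + 343 + 147 + 14
= 736.

736


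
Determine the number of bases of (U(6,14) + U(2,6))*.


(M1+M2)* = M1* + M2*.
M1* = U(8,14), bases: C(14,8) = 3003.
M2* = U(4,6), bases: C(6,4) = 15.
|B(M*)| = 3003 * 15 = 45045.

45045


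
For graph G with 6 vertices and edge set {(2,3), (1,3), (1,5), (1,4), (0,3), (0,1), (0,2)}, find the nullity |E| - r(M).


Cycle rank (nullity) = |E| - r(M) = |E| - (|V| - c).
|E| = 7, |V| = 6, c = 1.
Nullity = 7 - (6 - 1) = 7 - 5 = 2.

2


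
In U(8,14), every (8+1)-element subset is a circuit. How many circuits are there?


In U(8,14), circuits are the (9)-element subsets.
Any set of 9 elements is dependent, and removing any one element gives
an independent set of size 8, so it is a minimal dependent set.
Number of circuits = C(14,9) = 14! / (9! * 5!) = 2002.

2002


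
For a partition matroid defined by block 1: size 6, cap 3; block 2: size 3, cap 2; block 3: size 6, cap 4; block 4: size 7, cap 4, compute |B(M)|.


A basis picks exactly ci elements from block i.
Number of bases = product of C(|Si|, ci).
= C(6,3) * C(3,2) * C(6,4) * C(7,4)
= 20 * 3 * 15 * 35
= 31500.

31500


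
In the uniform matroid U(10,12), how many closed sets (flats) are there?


Flats of U(10,12): every subset of size < 10 is a flat, plus E itself.
Count = C(12,0) + C(12,1) + C(12,2) + C(12,3) + C(12,4) + C(12,5) + C(12,6) + C(12,7) + C(12,8) + C(12,9) + 1
     = 1 + 12 + 66 + 220 + 495 + 792 + 924 + 792 + 495 + 220 + 1
     = 4018.

4018


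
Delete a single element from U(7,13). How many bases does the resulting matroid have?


Deleting e from U(7,13) gives U(7,12) since n > r.
Bases of U(7,12) = C(12,7) = 792.

792


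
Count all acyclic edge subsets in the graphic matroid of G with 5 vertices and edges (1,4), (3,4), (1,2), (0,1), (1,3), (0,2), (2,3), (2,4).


An independent set in a graphic matroid is an acyclic edge subset.
G has 5 vertices and 8 edges.
Enumerate all 2^8 = 256 subsets, checking for acyclicity.
Total independent sets = 128.

128


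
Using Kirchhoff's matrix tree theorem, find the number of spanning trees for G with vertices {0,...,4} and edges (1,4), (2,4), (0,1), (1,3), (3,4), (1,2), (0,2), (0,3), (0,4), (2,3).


By Kirchhoff's matrix tree theorem, the number of spanning trees equals
the determinant of any cofactor of the Laplacian matrix L.
G has 5 vertices and 10 edges.
Computing the (4 x 4) cofactor determinant gives 125.

125


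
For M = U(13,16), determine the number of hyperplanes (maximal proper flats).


Hyperplanes of U(13,16) are flats of rank 12.
In a uniform matroid, these are exactly the (12)-element subsets.
Count = (16 choose 12) = 1820.

1820


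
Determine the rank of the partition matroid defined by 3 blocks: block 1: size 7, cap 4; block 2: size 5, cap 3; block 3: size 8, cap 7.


Rank of a partition matroid = sum of min(|Si|, ci) for each block.
= min(7,4) + min(5,3) + min(8,7)
= 4 + 3 + 7
= 14.

14


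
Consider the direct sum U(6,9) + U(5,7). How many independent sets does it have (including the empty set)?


For a direct sum, |I(M1+M2)| = |I(M1)| * |I(M2)|.
|I(U(6,9))| = sum C(9,k) for k=0..6 = 466.
|I(U(5,7))| = sum C(7,k) for k=0..5 = 120.
Total = 466 * 120 = 55920.

55920


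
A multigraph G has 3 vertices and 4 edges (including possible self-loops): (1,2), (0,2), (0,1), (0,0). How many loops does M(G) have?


In a graphic matroid, a loop is a self-loop edge (u,u) with rank 0.
Examining all 4 edges for self-loops...
Self-loops found: (0,0)
Number of loops = 1.

1


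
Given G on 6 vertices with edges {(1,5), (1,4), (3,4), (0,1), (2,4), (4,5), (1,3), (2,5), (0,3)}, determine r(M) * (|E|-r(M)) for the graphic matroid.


r(M) = |V| - c = 6 - 1 = 5.
nullity = |E| - r(M) = 9 - 5 = 4.
Product = 5 * 4 = 20.

20


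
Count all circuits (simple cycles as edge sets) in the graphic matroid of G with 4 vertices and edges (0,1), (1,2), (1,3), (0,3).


A circuit in a graphic matroid = edge set of a simple cycle.
G has 4 vertices and 4 edges.
Enumerating all minimal edge subsets forming cycles...
Total circuits found: 1.

1


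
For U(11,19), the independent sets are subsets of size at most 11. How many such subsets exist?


Independent sets of U(11,19) are all subsets of size <= 11.
Count = C(19,0) + C(19,1) + C(19,2) + C(19,3) + C(19,4) + C(19,5) + C(19,6) + C(19,7) + C(19,8) + C(19,9) + C(19,10) + C(19,11)
     = 1 + 19 + 171 + 969 + 3876 + 11628 + 27132 + 50388 + 75582 + 92378 + 92378 + 75582
     = 430104.

430104


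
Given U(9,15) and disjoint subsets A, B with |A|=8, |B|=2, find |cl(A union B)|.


|A union B| = 8 + 2 = 10 (disjoint).
In U(9,15), cl(S) = S if |S| < 9, else cl(S) = E.
Since 10 >= 9, cl(A union B) = E.
|cl(A union B)| = 15.

15


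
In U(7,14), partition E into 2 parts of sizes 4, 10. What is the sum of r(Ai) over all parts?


r(Ai) = min(|Ai|, 7) for each part.
Sum = min(4,7) + min(10,7)
    = 4 + 7
    = 11.

11


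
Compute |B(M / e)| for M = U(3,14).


Contracting e from U(3,14) gives U(2,13).
Bases of U(2,13) = (13 choose 2) = 78.

78


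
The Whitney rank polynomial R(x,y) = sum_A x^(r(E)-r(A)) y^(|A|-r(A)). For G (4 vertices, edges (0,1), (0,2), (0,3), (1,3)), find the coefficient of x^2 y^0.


R(x,y) = sum over A in 2^E of x^(r(E)-r(A)) * y^(|A|-r(A)).
G has 4 vertices, 4 edges. r(E) = 3.
Enumerate all 2^4 = 16 subsets.
Count subsets with r(E)-r(A)=2 and |A|-r(A)=0: 4.

4


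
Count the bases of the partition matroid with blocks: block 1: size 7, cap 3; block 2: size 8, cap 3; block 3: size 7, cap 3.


A basis picks exactly ci elements from block i.
Number of bases = product of C(|Si|, ci).
= C(7,3) * C(8,3) * C(7,3)
= 35 * 56 * 35
= 68600.

68600


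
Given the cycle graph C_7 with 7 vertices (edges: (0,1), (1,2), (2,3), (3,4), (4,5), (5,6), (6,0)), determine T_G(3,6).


T(C_7; x,y) = x + x^2 + ... + x^(6) + y.
T(3,6) = 3^1 + 3^2 + 3^3 + 3^4 + 3^5 + 3^6 + 6
= 3 + 9 + 27 + 81 + 243 + 729 + 6
= 1098.

1098


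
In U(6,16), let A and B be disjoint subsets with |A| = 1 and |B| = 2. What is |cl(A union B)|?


|A union B| = 1 + 2 = 3 (disjoint).
In U(6,16), cl(S) = S if |S| < 6, else cl(S) = E.
Since 3 < 6, cl(A union B) = A union B.
|cl(A union B)| = 3.

3


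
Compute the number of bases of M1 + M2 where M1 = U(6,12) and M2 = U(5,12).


Bases of a direct sum M1 + M2: |B| = |B(M1)| * |B(M2)|.
|B(U(6,12))| = C(12,6) = 924.
|B(U(5,12))| = C(12,5) = 792.
Total bases = 924 * 792 = 731808.

731808


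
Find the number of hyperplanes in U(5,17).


Hyperplanes of U(5,17) are flats of rank 4.
In a uniform matroid, these are exactly the (4)-element subsets.
Count = (17 choose 4) = 2380.

2380


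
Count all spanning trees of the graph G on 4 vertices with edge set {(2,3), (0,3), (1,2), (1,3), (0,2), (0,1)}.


By Kirchhoff's matrix tree theorem, the number of spanning trees equals
the determinant of any cofactor of the Laplacian matrix L.
G has 4 vertices and 6 edges.
Computing the (3 x 3) cofactor determinant gives 16.

16


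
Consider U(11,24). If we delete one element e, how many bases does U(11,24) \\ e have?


Deleting e from U(11,24) gives U(11,23) since n > r.
Bases of U(11,23) = C(23,11) = 1352078.

1352078


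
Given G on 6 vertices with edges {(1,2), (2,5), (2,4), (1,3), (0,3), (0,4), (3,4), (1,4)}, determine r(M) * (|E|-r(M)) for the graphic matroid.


r(M) = |V| - c = 6 - 1 = 5.
nullity = |E| - r(M) = 8 - 5 = 3.
Product = 5 * 3 = 15.

15


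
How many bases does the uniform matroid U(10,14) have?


Bases of U(10,14) are all 10-element subsets of the 14-element ground set.
Number of bases = C(14,10).
(14 choose 10) = 1001.

1001


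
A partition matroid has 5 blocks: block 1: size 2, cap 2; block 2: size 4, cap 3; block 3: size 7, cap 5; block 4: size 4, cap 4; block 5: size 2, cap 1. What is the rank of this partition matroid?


Rank of a partition matroid = sum of min(|Si|, ci) for each block.
= min(2,2) + min(4,3) + min(7,5) + min(4,4) + min(2,1)
= 2 + 3 + 5 + 4 + 1
= 15.

15


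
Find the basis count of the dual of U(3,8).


The dual of U(r,n) is U(n-r, n) = U(5,8).
Bases of U(5,8) are all (5)-element subsets.
|B(M*)| = C(8,5) = 8! / (5! * 3!) = 56.

56


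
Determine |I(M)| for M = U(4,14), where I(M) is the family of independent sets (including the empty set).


Independent sets of U(4,14) are all subsets of size <= 4.
Count = (14 choose 0) + (14 choose 1) + (14 choose 2) + (14 choose 3) + (14 choose 4)
     = 1 + 14 + 91 + 364 + 1001
     = 1471.

1471


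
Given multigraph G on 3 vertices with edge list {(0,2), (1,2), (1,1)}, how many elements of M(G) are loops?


In a graphic matroid, a loop is a self-loop edge (u,u) with rank 0.
Examining all 3 edges for self-loops...
Self-loops found: (1,1)
Number of loops = 1.

1


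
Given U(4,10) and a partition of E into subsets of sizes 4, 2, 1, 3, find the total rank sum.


r(Ai) = min(|Ai|, 4) for each part.
Sum = min(4,4) + min(2,4) + min(1,4) + min(3,4)
    = 4 + 2 + 1 + 3
    = 10.

10


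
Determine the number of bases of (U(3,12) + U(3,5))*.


(M1+M2)* = M1* + M2*.
M1* = U(9,12), bases: C(12,9) = 220.
M2* = U(2,5), bases: C(5,2) = 10.
|B(M*)| = 220 * 10 = 2200.

2200


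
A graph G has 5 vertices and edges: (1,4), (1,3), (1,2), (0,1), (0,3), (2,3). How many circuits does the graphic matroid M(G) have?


A circuit in a graphic matroid = edge set of a simple cycle.
G has 5 vertices and 6 edges.
Enumerating all minimal edge subsets forming cycles...
Total circuits found: 3.

3


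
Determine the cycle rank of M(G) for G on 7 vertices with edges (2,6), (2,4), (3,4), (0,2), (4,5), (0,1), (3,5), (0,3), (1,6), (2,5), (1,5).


Cycle rank (nullity) = |E| - r(M) = |E| - (|V| - c).
|E| = 11, |V| = 7, c = 1.
Nullity = 11 - (7 - 1) = 11 - 6 = 5.

5


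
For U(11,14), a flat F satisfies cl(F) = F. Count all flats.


Flats of U(11,14): every subset of size < 11 is a flat, plus E itself.
Count = (14 choose 0) + (14 choose 1) + (14 choose 2) + (14 choose 3) + (14 choose 4) + (14 choose 5) + (14 choose 6) + (14 choose 7) + (14 choose 8) + (14 choose 9) + (14 choose 10) + 1
     = 1 + 14 + 91 + 364 + 1001 + 2002 + 3003 + 3432 + 3003 + 2002 + 1001 + 1
     = 15915.

15915


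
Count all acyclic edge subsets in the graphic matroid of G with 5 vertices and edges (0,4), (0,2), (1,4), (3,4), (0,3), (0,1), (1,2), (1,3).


An independent set in a graphic matroid is an acyclic edge subset.
G has 5 vertices and 8 edges.
Enumerate all 2^8 = 256 subsets, checking for acyclicity.
Total independent sets = 128.

128


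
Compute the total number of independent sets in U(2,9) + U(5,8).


For a direct sum, |I(M1+M2)| = |I(M1)| * |I(M2)|.
|I(U(2,9))| = sum C(9,k) for k=0..2 = 46.
|I(U(5,8))| = sum C(8,k) for k=0..5 = 219.
Total = 46 * 219 = 10074.

10074


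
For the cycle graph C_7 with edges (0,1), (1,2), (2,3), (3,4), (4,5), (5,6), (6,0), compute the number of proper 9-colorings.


P(C_7, k) = (k-1)^7 + (-1)^7*(k-1).
P(9) = (8)^7 - 8
= 2097152 - 8 = 2097144.

2097144


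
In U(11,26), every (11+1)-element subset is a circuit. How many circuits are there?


In U(11,26), circuits are the (12)-element subsets.
Any set of 12 elements is dependent, and removing any one element gives
an independent set of size 11, so it is a minimal dependent set.
Number of circuits = (26 choose 12) = 9657700.

9657700


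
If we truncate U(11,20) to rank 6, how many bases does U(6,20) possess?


Truncating U(11,20) to rank 6 gives U(6,20).
Bases of U(6,20) are all 6-element subsets of 20 elements.
Number of bases = C(20,6) = 38760.

38760


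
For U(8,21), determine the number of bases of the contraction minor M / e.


Contracting e from U(8,21) gives U(7,20).
Bases of U(7,20) = (20 choose 7) = 77520.

77520


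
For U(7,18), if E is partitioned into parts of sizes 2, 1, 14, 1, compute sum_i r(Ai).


r(Ai) = min(|Ai|, 7) for each part.
Sum = min(2,7) + min(1,7) + min(14,7) + min(1,7)
    = 2 + 1 + 7 + 1
    = 11.

11


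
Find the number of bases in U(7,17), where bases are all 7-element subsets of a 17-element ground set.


Bases of U(7,17) are all 7-element subsets of the 17-element ground set.
Number of bases = C(17,7).
C(17,7) = 19448.

19448


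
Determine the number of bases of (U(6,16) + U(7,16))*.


(M1+M2)* = M1* + M2*.
M1* = U(10,16), bases: C(16,10) = 8008.
M2* = U(9,16), bases: C(16,9) = 11440.
|B(M*)| = 8008 * 11440 = 91611520.

91611520


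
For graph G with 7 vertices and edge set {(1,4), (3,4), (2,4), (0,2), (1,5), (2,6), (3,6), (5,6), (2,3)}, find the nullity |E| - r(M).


Cycle rank (nullity) = |E| - r(M) = |E| - (|V| - c).
|E| = 9, |V| = 7, c = 1.
Nullity = 9 - (7 - 1) = 9 - 6 = 3.

3


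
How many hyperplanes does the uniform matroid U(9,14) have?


Hyperplanes of U(9,14) are flats of rank 8.
In a uniform matroid, these are exactly the (8)-element subsets.
Count = C(14,8) = 14! / (8! * 6!) = 3003.

3003


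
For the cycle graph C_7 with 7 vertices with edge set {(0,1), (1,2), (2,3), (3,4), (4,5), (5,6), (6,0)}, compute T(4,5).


T(C_7; x,y) = x + x^2 + ... + x^(6) + y.
T(4,5) = 4^1 + 4^2 + 4^3 + 4^4 + 4^5 + 4^6 + 5
= 4 + 16 + 64 + 256 + 1024 + 4096 + 5
= 5465.

5465


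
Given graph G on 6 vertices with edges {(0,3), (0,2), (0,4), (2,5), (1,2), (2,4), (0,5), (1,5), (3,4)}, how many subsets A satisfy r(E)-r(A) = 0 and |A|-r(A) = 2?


R(x,y) = sum over A in 2^E of x^(r(E)-r(A)) * y^(|A|-r(A)).
G has 6 vertices, 9 edges. r(E) = 5.
Enumerate all 2^9 = 512 subsets.
Count subsets with r(E)-r(A)=0 and |A|-r(A)=2: 34.

34


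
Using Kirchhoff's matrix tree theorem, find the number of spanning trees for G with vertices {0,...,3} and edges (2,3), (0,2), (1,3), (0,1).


By Kirchhoff's matrix tree theorem, the number of spanning trees equals
the determinant of any cofactor of the Laplacian matrix L.
G has 4 vertices and 4 edges.
Computing the (3 x 3) cofactor determinant gives 4.

4


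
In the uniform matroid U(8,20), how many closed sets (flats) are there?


Flats of U(8,20): every subset of size < 8 is a flat, plus E itself.
Count = C(20,0) + C(20,1) + C(20,2) + C(20,3) + C(20,4) + C(20,5) + C(20,6) + C(20,7) + 1
     = 1 + 20 + 190 + 1140 + 4845 + 15504 + 38760 + 77520 + 1
     = 137981.

137981


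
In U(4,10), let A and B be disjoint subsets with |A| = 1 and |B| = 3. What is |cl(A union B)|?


|A union B| = 1 + 3 = 4 (disjoint).
In U(4,10), cl(S) = S if |S| < 4, else cl(S) = E.
Since 4 >= 4, cl(A union B) = E.
|cl(A union B)| = 10.

10


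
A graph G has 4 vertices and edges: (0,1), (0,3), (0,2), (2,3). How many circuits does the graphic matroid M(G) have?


A circuit in a graphic matroid = edge set of a simple cycle.
G has 4 vertices and 4 edges.
Enumerating all minimal edge subsets forming cycles...
Total circuits found: 1.

1


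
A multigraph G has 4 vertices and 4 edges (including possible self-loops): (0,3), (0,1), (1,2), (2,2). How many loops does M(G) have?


In a graphic matroid, a loop is a self-loop edge (u,u) with rank 0.
Examining all 4 edges for self-loops...
Self-loops found: (2,2)
Number of loops = 1.

1


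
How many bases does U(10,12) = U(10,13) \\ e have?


Deleting e from U(10,13) gives U(10,12) since n > r.
Bases of U(10,12) = (12 choose 10) = 66.

66


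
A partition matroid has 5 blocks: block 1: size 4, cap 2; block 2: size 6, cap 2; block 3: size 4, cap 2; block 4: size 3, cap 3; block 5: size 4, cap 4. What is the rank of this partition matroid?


Rank of a partition matroid = sum of min(|Si|, ci) for each block.
= min(4,2) + min(6,2) + min(4,2) + min(3,3) + min(4,4)
= 2 + 2 + 2 + 3 + 4
= 13.

13


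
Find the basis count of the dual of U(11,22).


The dual of U(r,n) is U(n-r, n) = U(11,22).
Bases of U(11,22) are all (11)-element subsets.
|B(M*)| = (22 choose 11) = 705432.

705432


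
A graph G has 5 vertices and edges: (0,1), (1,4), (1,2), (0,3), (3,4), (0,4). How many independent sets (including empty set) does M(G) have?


An independent set in a graphic matroid is an acyclic edge subset.
G has 5 vertices and 6 edges.
Enumerate all 2^6 = 64 subsets, checking for acyclicity.
Total independent sets = 48.

48


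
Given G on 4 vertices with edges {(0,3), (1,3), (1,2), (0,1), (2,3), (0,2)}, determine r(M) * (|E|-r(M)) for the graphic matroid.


r(M) = |V| - c = 4 - 1 = 3.
nullity = |E| - r(M) = 6 - 3 = 3.
Product = 3 * 3 = 9.

9


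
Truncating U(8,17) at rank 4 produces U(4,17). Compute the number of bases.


Truncating U(8,17) to rank 4 gives U(4,17).
Bases of U(4,17) are all 4-element subsets of 17 elements.
Number of bases = C(17,4) = (17 * 16 * 15 * 14) / (1 * 2 * 3 * 4) = 2380.

2380


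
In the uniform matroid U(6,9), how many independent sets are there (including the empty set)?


Independent sets of U(6,9) are all subsets of size <= 6.
Count = (9 choose 0) + (9 choose 1) + (9 choose 2) + (9 choose 3) + (9 choose 4) + (9 choose 5) + (9 choose 6)
     = 1 + 9 + 36 + 84 + 126 + 126 + 84
     = 466.

466


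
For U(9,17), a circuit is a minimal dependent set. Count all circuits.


In U(9,17), circuits are the (10)-element subsets.
Any set of 10 elements is dependent, and removing any one element gives
an independent set of size 9, so it is a minimal dependent set.
Number of circuits = C(17,10) = 17! / (10! * 7!) = 19448.

19448


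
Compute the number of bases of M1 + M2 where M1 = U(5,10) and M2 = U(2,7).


Bases of a direct sum M1 + M2: |B| = |B(M1)| * |B(M2)|.
|B(U(5,10))| = C(10,5) = 252.
|B(U(2,7))| = C(7,2) = 21.
Total bases = 252 * 21 = 5292.

5292


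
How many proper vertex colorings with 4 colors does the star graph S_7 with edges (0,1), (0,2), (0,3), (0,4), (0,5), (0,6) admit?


P(tree, k) = k * (k-1)^(6) for any tree on 7 vertices.
P(4) = 4 * 3^6 = 4 * 729 = 2916.

2916


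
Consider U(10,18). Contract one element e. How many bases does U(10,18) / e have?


Contracting e from U(10,18) gives U(9,17).
Bases of U(9,17) = (17 choose 9) = 24310.

24310


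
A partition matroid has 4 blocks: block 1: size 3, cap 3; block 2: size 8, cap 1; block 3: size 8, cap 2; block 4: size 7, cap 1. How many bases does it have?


A basis picks exactly ci elements from block i.
Number of bases = product of C(|Si|, ci).
= C(3,3) * C(8,1) * C(8,2) * C(7,1)
= 1 * 8 * 28 * 7
= 1568.

1568


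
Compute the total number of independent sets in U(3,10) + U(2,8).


For a direct sum, |I(M1+M2)| = |I(M1)| * |I(M2)|.
|I(U(3,10))| = sum C(10,k) for k=0..3 = 176.
|I(U(2,8))| = sum C(8,k) for k=0..2 = 37.
Total = 176 * 37 = 6512.

6512


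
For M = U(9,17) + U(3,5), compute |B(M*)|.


(M1+M2)* = M1* + M2*.
M1* = U(8,17), bases: C(17,8) = 24310.
M2* = U(2,5), bases: C(5,2) = 10.
|B(M*)| = 24310 * 10 = 243100.

243100


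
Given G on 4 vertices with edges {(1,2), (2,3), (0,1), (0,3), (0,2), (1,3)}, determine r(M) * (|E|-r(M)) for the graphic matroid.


r(M) = |V| - c = 4 - 1 = 3.
nullity = |E| - r(M) = 6 - 3 = 3.
Product = 3 * 3 = 9.

9


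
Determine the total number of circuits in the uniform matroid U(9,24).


In U(9,24), circuits are the (10)-element subsets.
Any set of 10 elements is dependent, and removing any one element gives
an independent set of size 9, so it is a minimal dependent set.
Number of circuits = C(24,10) = 1961256.

1961256


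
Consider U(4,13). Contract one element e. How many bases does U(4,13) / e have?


Contracting e from U(4,13) gives U(3,12).
Bases of U(3,12) = (12 choose 3) = 220.

220


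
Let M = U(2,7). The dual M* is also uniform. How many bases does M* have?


The dual of U(r,n) is U(n-r, n) = U(5,7).
Bases of U(5,7) are all (5)-element subsets.
|B(M*)| = C(7,5) = 21.

21


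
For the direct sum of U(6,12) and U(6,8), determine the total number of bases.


Bases of a direct sum M1 + M2: |B| = |B(M1)| * |B(M2)|.
|B(U(6,12))| = C(12,6) = 924.
|B(U(6,8))| = C(8,6) = 28.
Total bases = 924 * 28 = 25872.

25872


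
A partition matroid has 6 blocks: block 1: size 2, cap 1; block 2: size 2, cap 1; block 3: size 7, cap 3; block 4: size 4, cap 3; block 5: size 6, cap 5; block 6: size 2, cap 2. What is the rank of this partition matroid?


Rank of a partition matroid = sum of min(|Si|, ci) for each block.
= min(2,1) + min(2,1) + min(7,3) + min(4,3) + min(6,5) + min(2,2)
= 1 + 1 + 3 + 3 + 5 + 2
= 15.

15


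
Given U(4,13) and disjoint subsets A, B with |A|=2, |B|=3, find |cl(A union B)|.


|A union B| = 2 + 3 = 5 (disjoint).
In U(4,13), cl(S) = S if |S| < 4, else cl(S) = E.
Since 5 >= 4, cl(A union B) = E.
|cl(A union B)| = 13.

13


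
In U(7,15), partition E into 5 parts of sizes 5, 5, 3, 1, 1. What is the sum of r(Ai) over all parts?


r(Ai) = min(|Ai|, 7) for each part.
Sum = min(5,7) + min(5,7) + min(3,7) + min(1,7) + min(1,7)
    = 5 + 5 + 3 + 1 + 1
    = 15.

15


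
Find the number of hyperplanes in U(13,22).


Hyperplanes of U(13,22) are flats of rank 12.
In a uniform matroid, these are exactly the (12)-element subsets.
Count = (22 choose 12) = 646646.

646646


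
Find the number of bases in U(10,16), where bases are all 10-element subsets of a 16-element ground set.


Bases of U(10,16) are all 10-element subsets of the 16-element ground set.
Number of bases = C(16,10).
(16 choose 10) = 8008.

8008


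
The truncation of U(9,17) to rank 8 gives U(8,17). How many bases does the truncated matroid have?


Truncating U(9,17) to rank 8 gives U(8,17).
Bases of U(8,17) are all 8-element subsets of 17 elements.
Number of bases = C(17,8) = 17! / (8! * 9!) = 24310.

24310


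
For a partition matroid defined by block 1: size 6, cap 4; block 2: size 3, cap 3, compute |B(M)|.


A basis picks exactly ci elements from block i.
Number of bases = product of C(|Si|, ci).
= C(6,4) * C(3,3)
= 15 * 1
= 15.

15


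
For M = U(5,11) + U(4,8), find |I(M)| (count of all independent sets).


For a direct sum, |I(M1+M2)| = |I(M1)| * |I(M2)|.
|I(U(5,11))| = sum C(11,k) for k=0..5 = 1024.
|I(U(4,8))| = sum C(8,k) for k=0..4 = 163.
Total = 1024 * 163 = 166912.

166912


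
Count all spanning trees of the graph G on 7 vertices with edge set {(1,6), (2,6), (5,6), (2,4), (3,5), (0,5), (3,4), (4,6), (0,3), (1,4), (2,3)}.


By Kirchhoff's matrix tree theorem, the number of spanning trees equals
the determinant of any cofactor of the Laplacian matrix L.
G has 7 vertices and 11 edges.
Computing the (6 x 6) cofactor determinant gives 162.

162


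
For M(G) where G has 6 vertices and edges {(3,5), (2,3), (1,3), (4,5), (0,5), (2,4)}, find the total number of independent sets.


An independent set in a graphic matroid is an acyclic edge subset.
G has 6 vertices and 6 edges.
Enumerate all 2^6 = 64 subsets, checking for acyclicity.
Total independent sets = 60.

60


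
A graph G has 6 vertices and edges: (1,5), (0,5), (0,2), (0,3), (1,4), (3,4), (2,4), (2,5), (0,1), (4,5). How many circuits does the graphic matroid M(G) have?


A circuit in a graphic matroid = edge set of a simple cycle.
G has 6 vertices and 10 edges.
Enumerating all minimal edge subsets forming cycles...
Total circuits found: 22.

22


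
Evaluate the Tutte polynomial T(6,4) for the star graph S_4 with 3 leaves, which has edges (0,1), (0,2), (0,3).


A star on 4 vertices is a tree with 3 edges.
T(x,y) = x^(3) for any tree.
T(6,4) = 6^3 = 216.

216


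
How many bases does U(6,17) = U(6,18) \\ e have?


Deleting e from U(6,18) gives U(6,17) since n > r.
Bases of U(6,17) = C(17,6) = 12376.

12376


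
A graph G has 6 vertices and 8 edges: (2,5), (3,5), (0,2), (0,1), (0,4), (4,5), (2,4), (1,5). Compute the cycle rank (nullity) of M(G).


Cycle rank (nullity) = |E| - r(M) = |E| - (|V| - c).
|E| = 8, |V| = 6, c = 1.
Nullity = 8 - (6 - 1) = 8 - 5 = 3.

3


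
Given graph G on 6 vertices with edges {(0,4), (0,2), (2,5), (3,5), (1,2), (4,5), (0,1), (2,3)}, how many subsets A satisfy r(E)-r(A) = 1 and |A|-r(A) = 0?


R(x,y) = sum over A in 2^E of x^(r(E)-r(A)) * y^(|A|-r(A)).
G has 6 vertices, 8 edges. r(E) = 5.
Enumerate all 2^8 = 256 subsets.
Count subsets with r(E)-r(A)=1 and |A|-r(A)=0: 59.

59


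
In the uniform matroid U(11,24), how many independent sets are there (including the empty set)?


Independent sets of U(11,24) are all subsets of size <= 11.
Count = C(24,0) + C(24,1) + C(24,2) + C(24,3) + C(24,4) + C(24,5) + C(24,6) + C(24,7) + C(24,8) + C(24,9) + C(24,10) + C(24,11)
     = 1 + 24 + 276 + 2024 + 10626 + 42504 + 134596 + 346104 + 735471 + 1307504 + 1961256 + 2496144
     = 7036530.

7036530


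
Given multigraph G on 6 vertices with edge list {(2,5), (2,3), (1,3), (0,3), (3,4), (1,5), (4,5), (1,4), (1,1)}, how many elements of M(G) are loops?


In a graphic matroid, a loop is a self-loop edge (u,u) with rank 0.
Examining all 9 edges for self-loops...
Self-loops found: (1,1)
Number of loops = 1.

1


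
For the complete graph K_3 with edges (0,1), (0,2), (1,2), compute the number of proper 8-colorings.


P(K_3, k) = k(k-1)(k-2)...(k-2).
P(8) = (8) * (7) * (6) = 336.

336


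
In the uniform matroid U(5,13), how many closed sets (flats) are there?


Flats of U(5,13): every subset of size < 5 is a flat, plus E itself.
Count = C(13,0) + C(13,1) + C(13,2) + C(13,3) + C(13,4) + 1
     = 1 + 13 + 78 + 286 + 715 + 1
     = 1094.

1094


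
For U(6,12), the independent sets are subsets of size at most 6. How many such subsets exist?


Independent sets of U(6,12) are all subsets of size <= 6.
Count = C(12,0) + C(12,1) + C(12,2) + C(12,3) + C(12,4) + C(12,5) + C(12,6)
     = 1 + 12 + 66 + 220 + 495 + 792 + 924
     = 2510.

2510


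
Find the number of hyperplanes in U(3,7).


Hyperplanes of U(3,7) are flats of rank 2.
In a uniform matroid, these are exactly the (2)-element subsets.
Count = C(7,2) = 7! / (2! * 5!) = 21.

21


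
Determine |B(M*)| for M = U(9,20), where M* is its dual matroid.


The dual of U(r,n) is U(n-r, n) = U(11,20).
Bases of U(11,20) are all (11)-element subsets.
|B(M*)| = C(20,11) = 20! / (11! * 9!) = 167960.

167960


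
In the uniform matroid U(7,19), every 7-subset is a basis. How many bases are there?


Bases of U(7,19) are all 7-element subsets of the 19-element ground set.
Number of bases = C(19,7).
C(19,7) = 19! / (7! * 12!) = 50388.

50388


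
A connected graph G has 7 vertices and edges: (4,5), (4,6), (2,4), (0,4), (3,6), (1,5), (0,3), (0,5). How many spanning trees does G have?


By Kirchhoff's matrix tree theorem, the number of spanning trees equals
the determinant of any cofactor of the Laplacian matrix L.
G has 7 vertices and 8 edges.
Computing the (6 x 6) cofactor determinant gives 11.

11


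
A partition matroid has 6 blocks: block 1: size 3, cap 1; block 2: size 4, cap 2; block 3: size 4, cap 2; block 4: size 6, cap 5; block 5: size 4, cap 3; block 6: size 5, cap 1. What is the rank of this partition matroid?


Rank of a partition matroid = sum of min(|Si|, ci) for each block.
= min(3,1) + min(4,2) + min(4,2) + min(6,5) + min(4,3) + min(5,1)
= 1 + 2 + 2 + 5 + 3 + 1
= 14.

14


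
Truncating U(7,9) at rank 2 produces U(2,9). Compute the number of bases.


Truncating U(7,9) to rank 2 gives U(2,9).
Bases of U(2,9) are all 2-element subsets of 9 elements.
Number of bases = C(9,2) = 9! / (2! * 7!) = 36.

36


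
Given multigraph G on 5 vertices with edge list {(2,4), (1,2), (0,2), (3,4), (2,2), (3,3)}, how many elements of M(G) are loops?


In a graphic matroid, a loop is a self-loop edge (u,u) with rank 0.
Examining all 6 edges for self-loops...
Self-loops found: (2,2), (3,3)
Number of loops = 2.

2


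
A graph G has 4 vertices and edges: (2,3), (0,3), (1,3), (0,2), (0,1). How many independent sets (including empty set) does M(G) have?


An independent set in a graphic matroid is an acyclic edge subset.
G has 4 vertices and 5 edges.
Enumerate all 2^5 = 32 subsets, checking for acyclicity.
Total independent sets = 24.

24


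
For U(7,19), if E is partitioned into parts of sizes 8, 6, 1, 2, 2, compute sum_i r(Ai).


r(Ai) = min(|Ai|, 7) for each part.
Sum = min(8,7) + min(6,7) + min(1,7) + min(2,7) + min(2,7)
    = 7 + 6 + 1 + 2 + 2
    = 18.

18


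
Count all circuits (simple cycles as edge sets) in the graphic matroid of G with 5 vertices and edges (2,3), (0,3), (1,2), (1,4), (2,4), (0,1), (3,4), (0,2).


A circuit in a graphic matroid = edge set of a simple cycle.
G has 5 vertices and 8 edges.
Enumerating all minimal edge subsets forming cycles...
Total circuits found: 13.

13


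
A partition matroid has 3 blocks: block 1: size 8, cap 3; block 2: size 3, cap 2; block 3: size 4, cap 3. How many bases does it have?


A basis picks exactly ci elements from block i.
Number of bases = product of C(|Si|, ci).
= C(8,3) * C(3,2) * C(4,3)
= 56 * 3 * 4
= 672.

672


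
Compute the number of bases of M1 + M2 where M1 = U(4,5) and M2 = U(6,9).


Bases of a direct sum M1 + M2: |B| = |B(M1)| * |B(M2)|.
|B(U(4,5))| = C(5,4) = 5.
|B(U(6,9))| = C(9,6) = 84.
Total bases = 5 * 84 = 420.

420


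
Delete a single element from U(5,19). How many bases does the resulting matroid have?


Deleting e from U(5,19) gives U(5,18) since n > r.
Bases of U(5,18) = C(18,5) = 8568.

8568


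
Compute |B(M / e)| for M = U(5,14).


Contracting e from U(5,14) gives U(4,13).
Bases of U(4,13) = C(13,4) = 13! / (4! * 9!) = 715.

715


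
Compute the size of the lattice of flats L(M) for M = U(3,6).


Flats of U(3,6): every subset of size < 3 is a flat, plus E itself.
Count = (6 choose 0) + (6 choose 1) + (6 choose 2) + 1
     = 1 + 6 + 15 + 1
     = 23.

23


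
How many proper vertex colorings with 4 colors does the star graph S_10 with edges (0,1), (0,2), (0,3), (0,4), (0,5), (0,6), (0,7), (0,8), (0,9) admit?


P(tree, k) = k * (k-1)^(9) for any tree on 10 vertices.
P(4) = 4 * 3^9 = 4 * 19683 = 78732.

78732


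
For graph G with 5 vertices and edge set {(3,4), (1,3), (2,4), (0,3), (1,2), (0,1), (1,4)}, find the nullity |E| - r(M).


Cycle rank (nullity) = |E| - r(M) = |E| - (|V| - c).
|E| = 7, |V| = 5, c = 1.
Nullity = 7 - (5 - 1) = 7 - 4 = 3.

3


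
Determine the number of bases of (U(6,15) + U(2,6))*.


(M1+M2)* = M1* + M2*.
M1* = U(9,15), bases: C(15,9) = 5005.
M2* = U(4,6), bases: C(6,4) = 15.
|B(M*)| = 5005 * 15 = 75075.

75075
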